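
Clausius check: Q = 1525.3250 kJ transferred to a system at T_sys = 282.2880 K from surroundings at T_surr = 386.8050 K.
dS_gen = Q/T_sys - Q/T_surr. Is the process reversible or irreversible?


dS_sys = 1525.3250/282.2880 = 5.4034 kJ/K
dS_surr = -1525.3250/386.8050 = -3.9434 kJ/K
dS_gen = 5.4034 - 3.9434 = 1.4600 kJ/K (irreversible)

dS_gen = 1.4600 kJ/K, irreversible


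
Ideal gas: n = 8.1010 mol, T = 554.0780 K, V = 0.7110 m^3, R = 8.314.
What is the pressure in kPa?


P = nRT/V = 8.1010 * 8.314 * 554.0780 / 0.7110
= 37318.1030 / 0.7110 = 52486.7834 Pa = 52.4868 kPa

52.4868 kPa


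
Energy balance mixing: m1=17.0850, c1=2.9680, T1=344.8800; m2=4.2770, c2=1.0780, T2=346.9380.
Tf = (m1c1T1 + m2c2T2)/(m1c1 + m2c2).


num = 19087.8660
den = 55.3189
Tf = 345.0515 K

345.0515 K


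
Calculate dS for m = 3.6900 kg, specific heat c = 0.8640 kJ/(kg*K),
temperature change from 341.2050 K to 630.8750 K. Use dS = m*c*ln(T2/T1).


T2/T1 = 1.8490
ln(T2/T1) = 0.6146
dS = 3.6900 * 0.8640 * 0.6146 = 1.9595 kJ/K

1.9595 kJ/K


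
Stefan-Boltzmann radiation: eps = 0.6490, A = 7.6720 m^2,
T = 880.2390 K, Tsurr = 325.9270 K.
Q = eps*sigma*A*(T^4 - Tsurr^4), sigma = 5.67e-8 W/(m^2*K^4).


T^4 = 6.0035e+11
Tsurr^4 = 1.1284e+10
Q = 0.6490 * 5.67e-8 * 7.6720 * 5.8906e+11 = 166302.1361 W

166302.1361 W


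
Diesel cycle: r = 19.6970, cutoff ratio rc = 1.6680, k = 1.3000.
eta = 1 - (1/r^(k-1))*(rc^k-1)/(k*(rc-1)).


r^(k-1) = 2.4452
rc^k = 1.9447
eta = 0.5551 = 55.5104%

55.5104%


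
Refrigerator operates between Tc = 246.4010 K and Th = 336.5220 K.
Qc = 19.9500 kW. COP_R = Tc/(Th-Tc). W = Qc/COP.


COP = 246.4010 / 90.1210 = 2.7341
W = 19.9500 / 2.7341 = 7.2967 kW

COP = 2.7341, W = 7.2967 kW


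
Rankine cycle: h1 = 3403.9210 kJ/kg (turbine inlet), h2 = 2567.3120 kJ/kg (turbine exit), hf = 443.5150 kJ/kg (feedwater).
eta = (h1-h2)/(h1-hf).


W = 836.6090 kJ/kg
Q_in = 2960.4060 kJ/kg
eta = 0.2826 = 28.2599%

eta = 28.2599%


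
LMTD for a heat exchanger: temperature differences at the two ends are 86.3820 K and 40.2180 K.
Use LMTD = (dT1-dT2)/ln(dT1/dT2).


dT1/dT2 = 2.1478
ln(dT1/dT2) = 0.7645
LMTD = 46.1640 / 0.7645 = 60.3874 K

60.3874 K


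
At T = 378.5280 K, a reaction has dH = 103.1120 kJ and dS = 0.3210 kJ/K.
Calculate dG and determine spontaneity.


T*dS = 378.5280 * 0.3210 = 121.5075 kJ
dG = 103.1120 - 121.5075 = -18.3955 kJ (spontaneous)

dG = -18.3955 kJ, spontaneous


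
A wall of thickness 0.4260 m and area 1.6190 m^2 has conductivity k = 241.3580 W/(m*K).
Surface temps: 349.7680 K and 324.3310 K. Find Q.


dT = 25.4370 K
Q = 241.3580 * 1.6190 * 25.4370 / 0.4260 = 23332.6915 W

23332.6915 W


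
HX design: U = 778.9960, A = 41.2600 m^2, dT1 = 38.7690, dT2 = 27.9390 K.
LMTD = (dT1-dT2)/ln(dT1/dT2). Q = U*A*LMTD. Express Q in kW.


LMTD = 33.0589 K
Q = 778.9960 * 41.2600 * 33.0589 = 1062557.5632 W = 1062.5576 kW

1062.5576 kW


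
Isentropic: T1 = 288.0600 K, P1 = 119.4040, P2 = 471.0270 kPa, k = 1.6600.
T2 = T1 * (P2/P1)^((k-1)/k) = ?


(k-1)/k = 0.3976
(P2/P1)^exp = 1.7257
T2 = 288.0600 * 1.7257 = 497.1157 K

497.1157 K


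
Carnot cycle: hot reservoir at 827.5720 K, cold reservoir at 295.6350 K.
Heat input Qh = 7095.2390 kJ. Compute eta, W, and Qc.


eta = 1 - 295.6350/827.5720 = 0.6428
W = 0.6428 * 7095.2390 = 4560.5943 kJ
Qc = 7095.2390 - 4560.5943 = 2534.6447 kJ

eta = 64.2768%, W = 4560.5943 kJ, Qc = 2534.6447 kJ


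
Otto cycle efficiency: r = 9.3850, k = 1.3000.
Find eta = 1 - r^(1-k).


r^(k-1) = 1.9576
eta = 1 - 1/1.9576 = 0.4892 = 48.9178%

48.9178%


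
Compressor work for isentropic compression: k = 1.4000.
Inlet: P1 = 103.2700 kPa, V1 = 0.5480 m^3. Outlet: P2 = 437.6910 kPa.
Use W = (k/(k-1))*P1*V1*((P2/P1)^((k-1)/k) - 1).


(k-1)/k = 0.2857
(P2/P1)^exp = 1.5108
W = 3.5000 * 103.2700 * 0.5480 * (1.5108 - 1) = 101.1690 kJ

101.1690 kJ


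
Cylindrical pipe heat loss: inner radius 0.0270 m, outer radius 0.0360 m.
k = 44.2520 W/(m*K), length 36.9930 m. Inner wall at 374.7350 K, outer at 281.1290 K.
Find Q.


dT = 93.6060 K
ln(ro/ri) = 0.2877
Q = 2*pi*44.2520*36.9930*93.6060 / 0.2877 = 3346749.5455 W

3346749.5455 W


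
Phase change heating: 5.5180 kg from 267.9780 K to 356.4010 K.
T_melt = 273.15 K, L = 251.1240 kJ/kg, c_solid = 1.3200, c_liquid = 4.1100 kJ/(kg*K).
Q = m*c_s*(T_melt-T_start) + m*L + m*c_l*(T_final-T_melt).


Q1 (sensible, solid) = 5.5180 * 1.3200 * 5.1720 = 37.6716 kJ
Q2 (latent) = 5.5180 * 251.1240 = 1385.7022 kJ
Q3 (sensible, liquid) = 5.5180 * 4.1100 * 83.2510 = 1888.0478 kJ
Q_total = 3311.4216 kJ

3311.4216 kJ


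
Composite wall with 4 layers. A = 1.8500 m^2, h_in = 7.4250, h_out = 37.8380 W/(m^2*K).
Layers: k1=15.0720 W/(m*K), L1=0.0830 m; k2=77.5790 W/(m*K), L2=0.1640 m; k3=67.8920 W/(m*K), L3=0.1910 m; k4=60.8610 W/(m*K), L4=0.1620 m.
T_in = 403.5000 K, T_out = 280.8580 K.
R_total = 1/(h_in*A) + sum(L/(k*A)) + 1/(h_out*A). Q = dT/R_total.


R_conv_in = 1/(7.4250*1.8500) = 0.0728
R_1 = 0.0830/(15.0720*1.8500) = 0.0030
R_2 = 0.1640/(77.5790*1.8500) = 0.0011
R_3 = 0.1910/(67.8920*1.8500) = 0.0015
R_4 = 0.1620/(60.8610*1.8500) = 0.0014
R_conv_out = 1/(37.8380*1.8500) = 0.0143
R_total = 0.0942 K/W
Q = 122.6420 / 0.0942 = 1302.4211 W

R_total = 0.0942 K/W, Q = 1302.4211 W


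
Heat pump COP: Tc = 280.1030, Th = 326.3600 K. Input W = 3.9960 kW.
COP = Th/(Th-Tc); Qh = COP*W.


COP = 326.3600 / 46.2570 = 7.0554
Qh = 7.0554 * 3.9960 = 28.1932 kW

COP = 7.0554, Qh = 28.1932 kW


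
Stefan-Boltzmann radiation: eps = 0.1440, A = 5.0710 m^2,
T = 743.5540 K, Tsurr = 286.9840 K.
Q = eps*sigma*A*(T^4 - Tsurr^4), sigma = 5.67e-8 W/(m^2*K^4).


T^4 = 3.0567e+11
Tsurr^4 = 6.7831e+09
Q = 0.1440 * 5.67e-8 * 5.0710 * 2.9888e+11 = 12374.9417 W

12374.9417 W


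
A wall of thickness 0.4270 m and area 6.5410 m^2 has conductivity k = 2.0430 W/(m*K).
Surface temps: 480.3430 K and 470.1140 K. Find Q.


dT = 10.2290 K
Q = 2.0430 * 6.5410 * 10.2290 / 0.4270 = 320.1237 W

320.1237 W


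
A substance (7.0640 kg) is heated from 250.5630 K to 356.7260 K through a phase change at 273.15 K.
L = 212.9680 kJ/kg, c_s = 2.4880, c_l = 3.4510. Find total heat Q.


Q1 (sensible, solid) = 7.0640 * 2.4880 * 22.5870 = 396.9718 kJ
Q2 (latent) = 7.0640 * 212.9680 = 1504.4060 kJ
Q3 (sensible, liquid) = 7.0640 * 3.4510 * 83.5760 = 2037.4044 kJ
Q_total = 3938.7821 kJ

3938.7821 kJ


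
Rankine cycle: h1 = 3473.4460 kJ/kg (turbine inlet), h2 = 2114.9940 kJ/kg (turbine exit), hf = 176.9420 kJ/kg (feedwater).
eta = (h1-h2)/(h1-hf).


W = 1358.4520 kJ/kg
Q_in = 3296.5040 kJ/kg
eta = 0.4121 = 41.2089%

eta = 41.2089%


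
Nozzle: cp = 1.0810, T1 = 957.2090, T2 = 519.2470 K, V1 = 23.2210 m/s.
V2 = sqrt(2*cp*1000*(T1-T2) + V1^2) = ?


dT = 437.9620 K
2*cp*1000*dT = 946873.8440
V1^2 = 539.2148
V2 = sqrt(947413.0588) = 973.3515 m/s

973.3515 m/s


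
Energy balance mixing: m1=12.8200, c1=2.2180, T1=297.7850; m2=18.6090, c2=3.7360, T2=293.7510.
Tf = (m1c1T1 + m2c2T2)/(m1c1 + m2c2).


num = 28889.9616
den = 97.9580
Tf = 294.9220 K

294.9220 K


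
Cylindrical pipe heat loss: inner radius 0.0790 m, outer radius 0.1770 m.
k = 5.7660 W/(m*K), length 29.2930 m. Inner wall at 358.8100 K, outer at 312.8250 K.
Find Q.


dT = 45.9850 K
ln(ro/ri) = 0.8067
Q = 2*pi*5.7660*29.2930*45.9850 / 0.8067 = 60495.2784 W

60495.2784 W


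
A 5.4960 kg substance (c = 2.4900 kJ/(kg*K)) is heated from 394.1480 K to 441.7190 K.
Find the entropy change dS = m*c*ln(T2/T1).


T2/T1 = 1.1207
ln(T2/T1) = 0.1139
dS = 5.4960 * 2.4900 * 0.1139 = 1.5594 kJ/K

1.5594 kJ/K


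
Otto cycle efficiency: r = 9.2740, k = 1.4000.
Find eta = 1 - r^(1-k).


r^(k-1) = 2.4373
eta = 1 - 1/2.4373 = 0.5897 = 58.9708%

58.9708%


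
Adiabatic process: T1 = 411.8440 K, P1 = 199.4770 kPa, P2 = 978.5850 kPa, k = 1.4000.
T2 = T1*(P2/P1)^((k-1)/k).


(k-1)/k = 0.2857
(P2/P1)^exp = 1.5752
T2 = 411.8440 * 1.5752 = 648.7498 K

648.7498 K


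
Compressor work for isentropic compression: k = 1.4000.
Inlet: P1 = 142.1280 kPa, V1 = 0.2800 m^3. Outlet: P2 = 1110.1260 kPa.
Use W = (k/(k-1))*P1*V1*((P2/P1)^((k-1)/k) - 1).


(k-1)/k = 0.2857
(P2/P1)^exp = 1.7991
W = 3.5000 * 142.1280 * 0.2800 * (1.7991 - 1) = 111.3028 kJ

111.3028 kJ


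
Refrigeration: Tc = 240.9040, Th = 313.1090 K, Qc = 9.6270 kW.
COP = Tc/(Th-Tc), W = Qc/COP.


COP = 240.9040 / 72.2050 = 3.3364
W = 9.6270 / 3.3364 = 2.8855 kW

COP = 3.3364, W = 2.8855 kW


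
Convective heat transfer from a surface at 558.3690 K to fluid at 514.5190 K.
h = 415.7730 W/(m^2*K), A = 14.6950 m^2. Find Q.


dT = 43.8500 K
Q = 415.7730 * 14.6950 * 43.8500 = 267914.0387 W

267914.0387 W


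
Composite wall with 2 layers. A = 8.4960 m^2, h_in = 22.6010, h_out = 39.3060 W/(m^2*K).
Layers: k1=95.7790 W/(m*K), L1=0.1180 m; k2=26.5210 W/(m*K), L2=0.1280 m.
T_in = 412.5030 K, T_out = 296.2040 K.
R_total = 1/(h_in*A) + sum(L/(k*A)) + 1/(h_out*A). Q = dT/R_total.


R_conv_in = 1/(22.6010*8.4960) = 0.0052
R_1 = 0.1180/(95.7790*8.4960) = 0.0001
R_2 = 0.1280/(26.5210*8.4960) = 0.0006
R_conv_out = 1/(39.3060*8.4960) = 0.0030
R_total = 0.0089 K/W
Q = 116.2990 / 0.0089 = 13044.6684 W

R_total = 0.0089 K/W, Q = 13044.6684 W


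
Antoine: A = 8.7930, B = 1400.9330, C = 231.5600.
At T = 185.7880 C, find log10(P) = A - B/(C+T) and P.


C+T = 417.3480
B/(C+T) = 3.3568
log10(P) = 8.7930 - 3.3568 = 5.4362
P = 10^5.4362 = 273054.7639 mmHg

273054.7639 mmHg


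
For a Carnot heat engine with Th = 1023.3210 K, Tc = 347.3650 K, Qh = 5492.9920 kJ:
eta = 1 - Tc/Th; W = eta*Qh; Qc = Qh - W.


eta = 1 - 347.3650/1023.3210 = 0.6606
W = 0.6606 * 5492.9920 = 3628.4029 kJ
Qc = 5492.9920 - 3628.4029 = 1864.5891 kJ

eta = 66.0551%, W = 3628.4029 kJ, Qc = 1864.5891 kJ


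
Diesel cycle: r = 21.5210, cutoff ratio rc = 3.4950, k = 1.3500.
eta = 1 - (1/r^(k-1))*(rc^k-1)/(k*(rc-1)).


r^(k-1) = 2.9275
rc^k = 5.4157
eta = 0.5522 = 55.2192%

55.2192%


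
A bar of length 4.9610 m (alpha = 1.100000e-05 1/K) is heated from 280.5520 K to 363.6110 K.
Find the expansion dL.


dT = 83.0590 K
dL = 1.100000e-05 * 4.9610 * 83.0590 = 0.004533 m
L_final = 4.965533 m

dL = 0.004533 m


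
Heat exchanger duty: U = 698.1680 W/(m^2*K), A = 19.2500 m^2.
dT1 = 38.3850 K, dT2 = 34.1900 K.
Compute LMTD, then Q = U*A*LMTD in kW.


LMTD = 36.2471 K
Q = 698.1680 * 19.2500 * 36.2471 = 487150.7171 W = 487.1507 kW

487.1507 kW


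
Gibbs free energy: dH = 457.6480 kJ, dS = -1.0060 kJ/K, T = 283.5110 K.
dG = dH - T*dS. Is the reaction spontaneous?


T*dS = 283.5110 * -1.0060 = -285.2121 kJ
dG = 457.6480 + 285.2121 = 742.8601 kJ (non-spontaneous)

dG = 742.8601 kJ, non-spontaneous


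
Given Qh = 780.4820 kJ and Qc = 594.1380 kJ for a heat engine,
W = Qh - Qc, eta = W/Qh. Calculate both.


W = 780.4820 - 594.1380 = 186.3440 kJ
eta = 186.3440 / 780.4820 = 0.2388 = 23.8755%

W = 186.3440 kJ, eta = 23.8755%


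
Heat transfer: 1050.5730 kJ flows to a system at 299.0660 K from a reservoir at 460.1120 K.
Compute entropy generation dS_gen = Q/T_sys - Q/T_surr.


dS_sys = 1050.5730/299.0660 = 3.5128 kJ/K
dS_surr = -1050.5730/460.1120 = -2.2833 kJ/K
dS_gen = 3.5128 - 2.2833 = 1.2295 kJ/K (irreversible)

dS_gen = 1.2295 kJ/K, irreversible


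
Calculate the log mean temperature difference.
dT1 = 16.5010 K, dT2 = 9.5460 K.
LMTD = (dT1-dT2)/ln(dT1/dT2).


dT1/dT2 = 1.7286
ln(dT1/dT2) = 0.5473
LMTD = 6.9550 / 0.5473 = 12.7079 K

12.7079 K


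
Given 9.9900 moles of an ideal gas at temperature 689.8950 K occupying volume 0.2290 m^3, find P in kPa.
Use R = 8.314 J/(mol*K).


P = nRT/V = 9.9900 * 8.314 * 689.8950 / 0.2290
= 57300.5124 / 0.2290 = 250220.5783 Pa = 250.2206 kPa

250.2206 kPa


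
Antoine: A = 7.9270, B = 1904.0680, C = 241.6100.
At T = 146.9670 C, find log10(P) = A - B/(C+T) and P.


C+T = 388.5770
B/(C+T) = 4.9001
log10(P) = 7.9270 - 4.9001 = 3.0269
P = 10^3.0269 = 1063.8864 mmHg

1063.8864 mmHg


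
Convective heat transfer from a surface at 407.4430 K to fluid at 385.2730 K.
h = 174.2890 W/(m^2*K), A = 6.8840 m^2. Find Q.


dT = 22.1700 K
Q = 174.2890 * 6.8840 * 22.1700 = 26599.6874 W

26599.6874 W


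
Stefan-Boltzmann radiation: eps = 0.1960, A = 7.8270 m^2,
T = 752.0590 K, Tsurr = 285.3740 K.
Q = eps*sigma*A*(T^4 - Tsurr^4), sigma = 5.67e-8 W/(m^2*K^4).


T^4 = 3.1990e+11
Tsurr^4 = 6.6322e+09
Q = 0.1960 * 5.67e-8 * 7.8270 * 3.1326e+11 = 27248.5561 W

27248.5561 W


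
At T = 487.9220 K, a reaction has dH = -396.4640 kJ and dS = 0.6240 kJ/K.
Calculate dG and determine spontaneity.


T*dS = 487.9220 * 0.6240 = 304.4633 kJ
dG = -396.4640 - 304.4633 = -700.9273 kJ (spontaneous)

dG = -700.9273 kJ, spontaneous


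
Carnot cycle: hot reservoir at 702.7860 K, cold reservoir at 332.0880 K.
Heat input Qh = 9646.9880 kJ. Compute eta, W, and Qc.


eta = 1 - 332.0880/702.7860 = 0.5275
W = 0.5275 * 9646.9880 = 5088.4895 kJ
Qc = 9646.9880 - 5088.4895 = 4558.4985 kJ

eta = 52.7469%, W = 5088.4895 kJ, Qc = 4558.4985 kJ


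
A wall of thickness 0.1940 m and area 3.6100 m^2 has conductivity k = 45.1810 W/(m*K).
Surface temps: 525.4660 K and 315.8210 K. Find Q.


dT = 209.6450 K
Q = 45.1810 * 3.6100 * 209.6450 / 0.1940 = 176256.7752 W

176256.7752 W


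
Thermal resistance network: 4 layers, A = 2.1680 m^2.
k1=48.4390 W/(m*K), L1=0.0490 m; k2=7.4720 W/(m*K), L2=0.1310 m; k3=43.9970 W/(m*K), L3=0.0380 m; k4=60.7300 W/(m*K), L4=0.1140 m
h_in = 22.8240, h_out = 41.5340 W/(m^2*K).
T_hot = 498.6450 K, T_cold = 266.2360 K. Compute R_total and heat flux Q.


R_conv_in = 1/(22.8240*2.1680) = 0.0202
R_1 = 0.0490/(48.4390*2.1680) = 0.0005
R_2 = 0.1310/(7.4720*2.1680) = 0.0081
R_3 = 0.0380/(43.9970*2.1680) = 0.0004
R_4 = 0.1140/(60.7300*2.1680) = 0.0009
R_conv_out = 1/(41.5340*2.1680) = 0.0111
R_total = 0.0411 K/W
Q = 232.4090 / 0.0411 = 5650.2847 W

R_total = 0.0411 K/W, Q = 5650.2847 W


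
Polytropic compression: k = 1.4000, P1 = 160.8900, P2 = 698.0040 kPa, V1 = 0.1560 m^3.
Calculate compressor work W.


(k-1)/k = 0.2857
(P2/P1)^exp = 1.5209
W = 3.5000 * 160.8900 * 0.1560 * (1.5209 - 1) = 45.7569 kJ

45.7569 kJ


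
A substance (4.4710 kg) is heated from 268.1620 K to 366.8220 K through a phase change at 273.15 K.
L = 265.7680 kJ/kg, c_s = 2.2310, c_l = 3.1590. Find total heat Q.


Q1 (sensible, solid) = 4.4710 * 2.2310 * 4.9880 = 49.7543 kJ
Q2 (latent) = 4.4710 * 265.7680 = 1188.2487 kJ
Q3 (sensible, liquid) = 4.4710 * 3.1590 * 93.6720 = 1323.0129 kJ
Q_total = 2561.0160 kJ

2561.0160 kJ


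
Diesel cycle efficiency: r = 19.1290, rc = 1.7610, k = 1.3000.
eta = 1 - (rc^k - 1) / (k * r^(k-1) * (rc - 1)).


r^(k-1) = 2.4239
rc^k = 2.0868
eta = 0.5468 = 54.6762%

54.6762%


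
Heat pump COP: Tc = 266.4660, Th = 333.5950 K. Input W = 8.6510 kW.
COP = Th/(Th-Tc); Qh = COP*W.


COP = 333.5950 / 67.1290 = 4.9695
Qh = 4.9695 * 8.6510 = 42.9908 kW

COP = 4.9695, Qh = 42.9908 kW


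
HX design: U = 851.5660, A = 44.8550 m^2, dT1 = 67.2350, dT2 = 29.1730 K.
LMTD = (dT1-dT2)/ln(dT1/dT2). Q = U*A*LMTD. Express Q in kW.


LMTD = 45.5859 K
Q = 851.5660 * 44.8550 * 45.5859 = 1741246.0452 W = 1741.2460 kW

1741.2460 kW


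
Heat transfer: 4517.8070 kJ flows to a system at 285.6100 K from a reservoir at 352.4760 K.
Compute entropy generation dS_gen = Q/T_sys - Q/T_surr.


dS_sys = 4517.8070/285.6100 = 15.8181 kJ/K
dS_surr = -4517.8070/352.4760 = -12.8173 kJ/K
dS_gen = 15.8181 - 12.8173 = 3.0008 kJ/K (irreversible)

dS_gen = 3.0008 kJ/K, irreversible


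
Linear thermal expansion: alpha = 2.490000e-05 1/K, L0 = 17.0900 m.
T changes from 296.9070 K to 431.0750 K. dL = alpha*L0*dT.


dT = 134.1680 K
dL = 2.490000e-05 * 17.0900 * 134.1680 = 0.057094 m
L_final = 17.147094 m

dL = 0.057094 m


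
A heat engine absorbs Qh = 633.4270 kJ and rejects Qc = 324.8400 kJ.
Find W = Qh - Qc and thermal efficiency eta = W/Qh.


W = 633.4270 - 324.8400 = 308.5870 kJ
eta = 308.5870 / 633.4270 = 0.4872 = 48.7171%

W = 308.5870 kJ, eta = 48.7171%


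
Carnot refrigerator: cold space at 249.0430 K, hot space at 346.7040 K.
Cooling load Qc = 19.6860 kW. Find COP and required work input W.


COP = 249.0430 / 97.6610 = 2.5501
W = 19.6860 / 2.5501 = 7.7198 kW

COP = 2.5501, W = 7.7198 kW


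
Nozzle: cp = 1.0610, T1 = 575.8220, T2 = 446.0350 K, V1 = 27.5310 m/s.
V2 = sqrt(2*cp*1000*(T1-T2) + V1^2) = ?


dT = 129.7870 K
2*cp*1000*dT = 275408.0140
V1^2 = 757.9560
V2 = sqrt(276165.9700) = 525.5150 m/s

525.5150 m/s


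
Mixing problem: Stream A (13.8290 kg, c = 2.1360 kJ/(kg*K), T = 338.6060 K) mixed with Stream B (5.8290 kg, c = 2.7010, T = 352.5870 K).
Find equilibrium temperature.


num = 15553.1712
den = 45.2829
Tf = 343.4670 K

343.4670 K


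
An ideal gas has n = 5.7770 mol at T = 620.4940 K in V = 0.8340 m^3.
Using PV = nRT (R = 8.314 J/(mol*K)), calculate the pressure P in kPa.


P = nRT/V = 5.7770 * 8.314 * 620.4940 / 0.8340
= 29802.3132 / 0.8340 = 35734.1885 Pa = 35.7342 kPa

35.7342 kPa


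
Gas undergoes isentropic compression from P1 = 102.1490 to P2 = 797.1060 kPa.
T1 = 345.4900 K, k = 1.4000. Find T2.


(k-1)/k = 0.2857
(P2/P1)^exp = 1.7986
T2 = 345.4900 * 1.7986 = 621.4028 K

621.4028 K


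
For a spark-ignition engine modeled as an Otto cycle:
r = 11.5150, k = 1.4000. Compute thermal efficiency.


r^(k-1) = 2.6577
eta = 1 - 1/2.6577 = 0.6237 = 62.3734%

62.3734%


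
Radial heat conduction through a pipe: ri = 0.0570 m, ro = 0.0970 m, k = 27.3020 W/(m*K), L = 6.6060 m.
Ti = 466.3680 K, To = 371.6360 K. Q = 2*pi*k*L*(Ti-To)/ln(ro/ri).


dT = 94.7320 K
ln(ro/ri) = 0.5317
Q = 2*pi*27.3020*6.6060*94.7320 / 0.5317 = 201918.3812 W

201918.3812 W


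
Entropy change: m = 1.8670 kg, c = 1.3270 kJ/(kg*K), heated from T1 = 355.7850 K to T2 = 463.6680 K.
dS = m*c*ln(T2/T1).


T2/T1 = 1.3032
ln(T2/T1) = 0.2648
dS = 1.8670 * 1.3270 * 0.2648 = 0.6561 kJ/K

0.6561 kJ/K


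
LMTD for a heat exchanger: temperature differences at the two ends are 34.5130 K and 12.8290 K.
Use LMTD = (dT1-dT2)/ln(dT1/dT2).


dT1/dT2 = 2.6902
ln(dT1/dT2) = 0.9896
LMTD = 21.6840 / 0.9896 = 21.9113 K

21.9113 K


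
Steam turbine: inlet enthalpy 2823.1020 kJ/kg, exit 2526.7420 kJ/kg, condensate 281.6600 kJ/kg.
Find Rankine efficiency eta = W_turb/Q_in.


W = 296.3600 kJ/kg
Q_in = 2541.4420 kJ/kg
eta = 0.1166 = 11.6611%

eta = 11.6611%


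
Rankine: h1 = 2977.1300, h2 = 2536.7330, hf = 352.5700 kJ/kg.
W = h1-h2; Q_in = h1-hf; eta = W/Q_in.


W = 440.3970 kJ/kg
Q_in = 2624.5600 kJ/kg
eta = 0.1678 = 16.7798%

eta = 16.7798%


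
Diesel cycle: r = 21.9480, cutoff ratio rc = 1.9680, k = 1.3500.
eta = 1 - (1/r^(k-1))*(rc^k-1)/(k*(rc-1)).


r^(k-1) = 2.9477
rc^k = 2.4942
eta = 0.6121 = 61.2104%

61.2104%


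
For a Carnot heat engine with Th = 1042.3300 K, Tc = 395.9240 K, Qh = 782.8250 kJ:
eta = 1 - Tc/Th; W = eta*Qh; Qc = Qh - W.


eta = 1 - 395.9240/1042.3300 = 0.6202
W = 0.6202 * 782.8250 = 485.4727 kJ
Qc = 782.8250 - 485.4727 = 297.3523 kJ

eta = 62.0155%, W = 485.4727 kJ, Qc = 297.3523 kJ


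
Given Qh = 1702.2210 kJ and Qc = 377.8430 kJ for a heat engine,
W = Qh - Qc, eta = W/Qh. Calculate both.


W = 1702.2210 - 377.8430 = 1324.3780 kJ
eta = 1324.3780 / 1702.2210 = 0.7780 = 77.8029%

W = 1324.3780 kJ, eta = 77.8029%


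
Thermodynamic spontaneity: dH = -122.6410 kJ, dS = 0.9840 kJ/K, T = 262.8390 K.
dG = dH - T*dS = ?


T*dS = 262.8390 * 0.9840 = 258.6336 kJ
dG = -122.6410 - 258.6336 = -381.2746 kJ (spontaneous)

dG = -381.2746 kJ, spontaneous


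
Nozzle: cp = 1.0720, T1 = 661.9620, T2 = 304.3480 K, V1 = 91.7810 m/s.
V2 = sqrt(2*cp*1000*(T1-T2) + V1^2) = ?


dT = 357.6140 K
2*cp*1000*dT = 766724.4160
V1^2 = 8423.7520
V2 = sqrt(775148.1680) = 880.4250 m/s

880.4250 m/s


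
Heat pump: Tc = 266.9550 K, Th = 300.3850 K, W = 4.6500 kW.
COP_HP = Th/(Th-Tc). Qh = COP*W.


COP = 300.3850 / 33.4300 = 8.9855
Qh = 8.9855 * 4.6500 = 41.7825 kW

COP = 8.9855, Qh = 41.7825 kW


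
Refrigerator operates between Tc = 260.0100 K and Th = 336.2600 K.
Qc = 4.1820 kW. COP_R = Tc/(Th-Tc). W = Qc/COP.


COP = 260.0100 / 76.2500 = 3.4100
W = 4.1820 / 3.4100 = 1.2264 kW

COP = 3.4100, W = 1.2264 kW


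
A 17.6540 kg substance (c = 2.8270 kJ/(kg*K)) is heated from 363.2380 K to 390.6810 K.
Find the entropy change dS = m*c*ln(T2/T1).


T2/T1 = 1.0756
ln(T2/T1) = 0.0728
dS = 17.6540 * 2.8270 * 0.0728 = 3.6349 kJ/K

3.6349 kJ/K


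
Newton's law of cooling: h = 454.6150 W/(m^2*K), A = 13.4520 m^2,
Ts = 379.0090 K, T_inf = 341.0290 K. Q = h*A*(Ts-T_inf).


dT = 37.9800 K
Q = 454.6150 * 13.4520 * 37.9800 = 232265.9676 W

232265.9676 W


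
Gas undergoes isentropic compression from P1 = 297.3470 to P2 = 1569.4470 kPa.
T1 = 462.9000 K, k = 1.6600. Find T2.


(k-1)/k = 0.3976
(P2/P1)^exp = 1.9375
T2 = 462.9000 * 1.9375 = 896.8906 K

896.8906 K


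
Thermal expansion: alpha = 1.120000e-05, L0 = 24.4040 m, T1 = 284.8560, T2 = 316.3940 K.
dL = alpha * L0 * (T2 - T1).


dT = 31.5380 K
dL = 1.120000e-05 * 24.4040 * 31.5380 = 0.008620 m
L_final = 24.412620 m

dL = 0.008620 m


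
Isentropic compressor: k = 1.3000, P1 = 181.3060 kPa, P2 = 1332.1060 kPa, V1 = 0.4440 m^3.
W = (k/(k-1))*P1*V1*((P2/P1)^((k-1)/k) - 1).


(k-1)/k = 0.2308
(P2/P1)^exp = 1.5844
W = 4.3333 * 181.3060 * 0.4440 * (1.5844 - 1) = 203.8713 kJ

203.8713 kJ


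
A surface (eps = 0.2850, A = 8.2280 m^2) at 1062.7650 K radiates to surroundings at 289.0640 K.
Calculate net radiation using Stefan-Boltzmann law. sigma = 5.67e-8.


T^4 = 1.2757e+12
Tsurr^4 = 6.9819e+09
Q = 0.2850 * 5.67e-8 * 8.2280 * 1.2687e+12 = 168689.3810 W

168689.3810 W


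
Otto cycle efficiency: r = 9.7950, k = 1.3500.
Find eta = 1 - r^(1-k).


r^(k-1) = 2.2226
eta = 1 - 1/2.2226 = 0.5501 = 55.0066%

55.0066%


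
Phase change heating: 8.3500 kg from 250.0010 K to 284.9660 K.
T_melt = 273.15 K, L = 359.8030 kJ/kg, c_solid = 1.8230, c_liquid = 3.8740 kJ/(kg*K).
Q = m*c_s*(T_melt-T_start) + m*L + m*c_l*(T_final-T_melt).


Q1 (sensible, solid) = 8.3500 * 1.8230 * 23.1490 = 352.3752 kJ
Q2 (latent) = 8.3500 * 359.8030 = 3004.3550 kJ
Q3 (sensible, liquid) = 8.3500 * 3.8740 * 11.8160 = 382.2228 kJ
Q_total = 3738.9531 kJ

3738.9531 kJ


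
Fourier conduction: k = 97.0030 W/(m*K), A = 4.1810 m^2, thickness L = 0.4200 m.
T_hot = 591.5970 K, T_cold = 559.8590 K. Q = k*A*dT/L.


dT = 31.7380 K
Q = 97.0030 * 4.1810 * 31.7380 / 0.4200 = 30647.5385 W

30647.5385 W


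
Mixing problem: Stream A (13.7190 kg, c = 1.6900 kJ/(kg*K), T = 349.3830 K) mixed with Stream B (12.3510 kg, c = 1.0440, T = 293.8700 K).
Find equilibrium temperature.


num = 11889.7735
den = 36.0796
Tf = 329.5433 K

329.5433 K


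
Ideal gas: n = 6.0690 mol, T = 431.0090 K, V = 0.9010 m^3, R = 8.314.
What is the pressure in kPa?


P = nRT/V = 6.0690 * 8.314 * 431.0090 / 0.9010
= 21747.7082 / 0.9010 = 24137.3010 Pa = 24.1373 kPa

24.1373 kPa


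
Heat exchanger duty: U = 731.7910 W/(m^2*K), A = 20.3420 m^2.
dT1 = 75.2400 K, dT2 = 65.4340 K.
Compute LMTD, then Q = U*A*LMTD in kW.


LMTD = 70.2229 K
Q = 731.7910 * 20.3420 * 70.2229 = 1045344.9899 W = 1045.3450 kW

1045.3450 kW


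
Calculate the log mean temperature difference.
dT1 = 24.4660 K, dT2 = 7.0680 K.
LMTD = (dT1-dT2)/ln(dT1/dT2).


dT1/dT2 = 3.4615
ln(dT1/dT2) = 1.2417
LMTD = 17.3980 / 1.2417 = 14.0114 K

14.0114 K


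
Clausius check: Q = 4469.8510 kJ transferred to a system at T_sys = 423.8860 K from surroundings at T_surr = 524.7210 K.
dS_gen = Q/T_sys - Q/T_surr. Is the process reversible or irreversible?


dS_sys = 4469.8510/423.8860 = 10.5449 kJ/K
dS_surr = -4469.8510/524.7210 = -8.5185 kJ/K
dS_gen = 10.5449 - 8.5185 = 2.0264 kJ/K (irreversible)

dS_gen = 2.0264 kJ/K, irreversible


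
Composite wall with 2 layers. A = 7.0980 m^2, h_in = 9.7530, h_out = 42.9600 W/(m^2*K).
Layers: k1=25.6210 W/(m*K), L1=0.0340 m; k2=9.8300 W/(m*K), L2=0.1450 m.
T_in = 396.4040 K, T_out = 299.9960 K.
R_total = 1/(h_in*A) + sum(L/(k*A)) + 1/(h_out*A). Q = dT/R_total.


R_conv_in = 1/(9.7530*7.0980) = 0.0144
R_1 = 0.0340/(25.6210*7.0980) = 0.0002
R_2 = 0.1450/(9.8300*7.0980) = 0.0021
R_conv_out = 1/(42.9600*7.0980) = 0.0033
R_total = 0.0200 K/W
Q = 96.4080 / 0.0200 = 4822.8522 W

R_total = 0.0200 K/W, Q = 4822.8522 W


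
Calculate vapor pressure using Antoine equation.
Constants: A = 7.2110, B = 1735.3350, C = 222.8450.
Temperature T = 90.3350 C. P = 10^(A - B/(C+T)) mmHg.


C+T = 313.1800
B/(C+T) = 5.5410
log10(P) = 7.2110 - 5.5410 = 1.6700
P = 10^1.6700 = 46.7719 mmHg

46.7719 mmHg


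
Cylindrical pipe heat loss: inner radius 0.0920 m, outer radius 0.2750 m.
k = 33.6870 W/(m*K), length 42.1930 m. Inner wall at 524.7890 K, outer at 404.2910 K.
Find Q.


dT = 120.4980 K
ln(ro/ri) = 1.0950
Q = 2*pi*33.6870*42.1930*120.4980 / 1.0950 = 982777.6303 W

982777.6303 W


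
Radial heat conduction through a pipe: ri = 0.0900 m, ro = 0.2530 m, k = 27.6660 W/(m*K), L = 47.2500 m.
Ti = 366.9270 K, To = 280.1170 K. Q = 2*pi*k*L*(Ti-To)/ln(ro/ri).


dT = 86.8100 K
ln(ro/ri) = 1.0336
Q = 2*pi*27.6660*47.2500*86.8100 / 1.0336 = 689848.6032 W

689848.6032 W


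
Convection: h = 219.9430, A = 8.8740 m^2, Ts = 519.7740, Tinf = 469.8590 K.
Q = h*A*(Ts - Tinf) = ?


dT = 49.9150 K
Q = 219.9430 * 8.8740 * 49.9150 = 97422.8083 W

97422.8083 W


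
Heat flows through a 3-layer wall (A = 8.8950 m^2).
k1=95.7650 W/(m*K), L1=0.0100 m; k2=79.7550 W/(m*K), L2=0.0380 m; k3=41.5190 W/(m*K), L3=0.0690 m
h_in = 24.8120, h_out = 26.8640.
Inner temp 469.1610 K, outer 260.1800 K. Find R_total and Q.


R_conv_in = 1/(24.8120*8.8950) = 0.0045
R_1 = 0.0100/(95.7650*8.8950) = 1.1739e-05
R_2 = 0.0380/(79.7550*8.8950) = 5.3565e-05
R_3 = 0.0690/(41.5190*8.8950) = 0.0002
R_conv_out = 1/(26.8640*8.8950) = 0.0042
R_total = 0.0090 K/W
Q = 208.9810 / 0.0090 = 23302.9577 W

R_total = 0.0090 K/W, Q = 23302.9577 W


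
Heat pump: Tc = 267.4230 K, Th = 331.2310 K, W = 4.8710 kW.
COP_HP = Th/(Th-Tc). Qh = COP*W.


COP = 331.2310 / 63.8080 = 5.1911
Qh = 5.1911 * 4.8710 = 25.2856 kW

COP = 5.1911, Qh = 25.2856 kW


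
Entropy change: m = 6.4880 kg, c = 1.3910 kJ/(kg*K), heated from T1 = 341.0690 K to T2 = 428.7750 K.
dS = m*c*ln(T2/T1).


T2/T1 = 1.2572
ln(T2/T1) = 0.2288
dS = 6.4880 * 1.3910 * 0.2288 = 2.0653 kJ/K

2.0653 kJ/K


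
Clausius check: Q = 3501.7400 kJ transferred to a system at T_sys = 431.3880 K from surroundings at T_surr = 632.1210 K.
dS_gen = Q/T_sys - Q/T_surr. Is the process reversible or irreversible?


dS_sys = 3501.7400/431.3880 = 8.1174 kJ/K
dS_surr = -3501.7400/632.1210 = -5.5397 kJ/K
dS_gen = 8.1174 - 5.5397 = 2.5777 kJ/K (irreversible)

dS_gen = 2.5777 kJ/K, irreversible


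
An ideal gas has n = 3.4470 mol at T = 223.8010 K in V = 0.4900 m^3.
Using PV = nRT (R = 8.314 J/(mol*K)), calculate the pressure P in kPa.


P = nRT/V = 3.4470 * 8.314 * 223.8010 / 0.4900
= 6413.7692 / 0.4900 = 13089.3249 Pa = 13.0893 kPa

13.0893 kPa


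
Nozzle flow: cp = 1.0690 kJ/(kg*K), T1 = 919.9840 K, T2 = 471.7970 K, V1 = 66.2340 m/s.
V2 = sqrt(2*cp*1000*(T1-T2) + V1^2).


dT = 448.1870 K
2*cp*1000*dT = 958223.8060
V1^2 = 4386.9428
V2 = sqrt(962610.7488) = 981.1273 m/s

981.1273 m/s


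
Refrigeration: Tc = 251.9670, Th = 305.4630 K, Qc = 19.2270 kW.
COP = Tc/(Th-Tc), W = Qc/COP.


COP = 251.9670 / 53.4960 = 4.7100
W = 19.2270 / 4.7100 = 4.0822 kW

COP = 4.7100, W = 4.0822 kW


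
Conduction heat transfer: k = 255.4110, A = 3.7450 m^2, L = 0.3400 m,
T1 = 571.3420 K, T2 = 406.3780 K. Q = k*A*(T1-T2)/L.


dT = 164.9640 K
Q = 255.4110 * 3.7450 * 164.9640 / 0.3400 = 464089.4343 W

464089.4343 W


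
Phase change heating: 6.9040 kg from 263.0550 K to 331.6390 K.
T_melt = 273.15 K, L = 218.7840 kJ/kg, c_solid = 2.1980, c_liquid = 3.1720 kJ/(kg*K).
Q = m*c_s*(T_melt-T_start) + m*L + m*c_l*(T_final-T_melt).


Q1 (sensible, solid) = 6.9040 * 2.1980 * 10.0950 = 153.1915 kJ
Q2 (latent) = 6.9040 * 218.7840 = 1510.4847 kJ
Q3 (sensible, liquid) = 6.9040 * 3.1720 * 58.4890 = 1280.8792 kJ
Q_total = 2944.5554 kJ

2944.5554 kJ


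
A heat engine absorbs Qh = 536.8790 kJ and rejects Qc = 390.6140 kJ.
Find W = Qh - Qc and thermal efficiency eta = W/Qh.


W = 536.8790 - 390.6140 = 146.2650 kJ
eta = 146.2650 / 536.8790 = 0.2724 = 27.2436%

W = 146.2650 kJ, eta = 27.2436%


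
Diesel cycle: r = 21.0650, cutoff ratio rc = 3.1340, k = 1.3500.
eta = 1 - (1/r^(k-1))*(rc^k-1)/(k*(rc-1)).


r^(k-1) = 2.9057
rc^k = 4.6745
eta = 0.5610 = 56.1043%

56.1043%


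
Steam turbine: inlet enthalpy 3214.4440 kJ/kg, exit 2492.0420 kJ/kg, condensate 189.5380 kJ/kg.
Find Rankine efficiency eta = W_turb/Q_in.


W = 722.4020 kJ/kg
Q_in = 3024.9060 kJ/kg
eta = 0.2388 = 23.8818%

eta = 23.8818%


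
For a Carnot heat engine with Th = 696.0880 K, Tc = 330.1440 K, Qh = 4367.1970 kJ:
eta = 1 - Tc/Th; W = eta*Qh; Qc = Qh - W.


eta = 1 - 330.1440/696.0880 = 0.5257
W = 0.5257 * 4367.1970 = 2295.9016 kJ
Qc = 4367.1970 - 2295.9016 = 2071.2954 kJ

eta = 52.5715%, W = 2295.9016 kJ, Qc = 2071.2954 kJ


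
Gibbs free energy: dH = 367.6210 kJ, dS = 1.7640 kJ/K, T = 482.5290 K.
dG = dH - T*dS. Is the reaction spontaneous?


T*dS = 482.5290 * 1.7640 = 851.1812 kJ
dG = 367.6210 - 851.1812 = -483.5602 kJ (spontaneous)

dG = -483.5602 kJ, spontaneous


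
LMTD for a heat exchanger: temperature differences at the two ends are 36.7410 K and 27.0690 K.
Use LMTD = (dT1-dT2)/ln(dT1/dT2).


dT1/dT2 = 1.3573
ln(dT1/dT2) = 0.3055
LMTD = 9.6720 / 0.3055 = 31.6591 K

31.6591 K


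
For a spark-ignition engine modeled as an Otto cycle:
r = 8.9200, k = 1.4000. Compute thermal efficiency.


r^(k-1) = 2.3996
eta = 1 - 1/2.3996 = 0.5833 = 58.3271%

58.3271%


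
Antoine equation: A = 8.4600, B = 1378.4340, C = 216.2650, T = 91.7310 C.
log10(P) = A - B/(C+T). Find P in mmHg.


C+T = 307.9960
B/(C+T) = 4.4755
log10(P) = 8.4600 - 4.4755 = 3.9845
P = 10^3.9845 = 9649.5445 mmHg

9649.5445 mmHg


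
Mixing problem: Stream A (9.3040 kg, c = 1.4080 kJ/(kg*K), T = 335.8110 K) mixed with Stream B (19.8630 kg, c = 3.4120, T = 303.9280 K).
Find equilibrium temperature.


num = 24997.1122
den = 80.8726
Tf = 309.0925 K

309.0925 K


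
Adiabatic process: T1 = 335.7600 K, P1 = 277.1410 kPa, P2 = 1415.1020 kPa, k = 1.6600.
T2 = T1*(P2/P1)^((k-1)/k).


(k-1)/k = 0.3976
(P2/P1)^exp = 1.9122
T2 = 335.7600 * 1.9122 = 642.0332 K

642.0332 K


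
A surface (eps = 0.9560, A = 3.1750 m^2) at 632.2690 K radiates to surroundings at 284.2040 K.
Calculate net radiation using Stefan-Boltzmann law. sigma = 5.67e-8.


T^4 = 1.5981e+11
Tsurr^4 = 6.5241e+09
Q = 0.9560 * 5.67e-8 * 3.1750 * 1.5329e+11 = 26380.9628 W

26380.9628 W


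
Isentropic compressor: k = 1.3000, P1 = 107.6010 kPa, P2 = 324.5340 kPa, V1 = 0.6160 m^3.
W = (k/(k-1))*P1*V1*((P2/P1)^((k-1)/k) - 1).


(k-1)/k = 0.2308
(P2/P1)^exp = 1.2902
W = 4.3333 * 107.6010 * 0.6160 * (1.2902 - 1) = 83.3383 kJ

83.3383 kJ


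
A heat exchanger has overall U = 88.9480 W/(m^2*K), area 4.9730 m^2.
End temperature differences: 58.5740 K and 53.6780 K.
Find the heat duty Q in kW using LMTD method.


LMTD = 56.0904 K
Q = 88.9480 * 4.9730 * 56.0904 = 24810.9341 W = 24.8109 kW

24.8109 kW


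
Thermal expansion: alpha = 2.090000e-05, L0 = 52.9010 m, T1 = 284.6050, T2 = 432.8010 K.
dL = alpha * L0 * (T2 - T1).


dT = 148.1960 K
dL = 2.090000e-05 * 52.9010 * 148.1960 = 0.163850 m
L_final = 53.064850 m

dL = 0.163850 m


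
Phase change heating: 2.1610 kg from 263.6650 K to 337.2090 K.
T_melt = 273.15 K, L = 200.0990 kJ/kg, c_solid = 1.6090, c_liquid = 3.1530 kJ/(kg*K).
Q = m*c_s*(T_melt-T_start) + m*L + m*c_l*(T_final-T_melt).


Q1 (sensible, solid) = 2.1610 * 1.6090 * 9.4850 = 32.9798 kJ
Q2 (latent) = 2.1610 * 200.0990 = 432.4139 kJ
Q3 (sensible, liquid) = 2.1610 * 3.1530 * 64.0590 = 436.4745 kJ
Q_total = 901.8683 kJ

901.8683 kJ


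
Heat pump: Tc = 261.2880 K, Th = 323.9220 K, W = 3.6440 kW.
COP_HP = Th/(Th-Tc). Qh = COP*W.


COP = 323.9220 / 62.6340 = 5.1717
Qh = 5.1717 * 3.6440 = 18.8455 kW

COP = 5.1717, Qh = 18.8455 kW


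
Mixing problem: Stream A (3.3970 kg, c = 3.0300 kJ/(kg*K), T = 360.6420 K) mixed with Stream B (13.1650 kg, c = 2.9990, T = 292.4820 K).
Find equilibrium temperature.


num = 15259.7817
den = 49.7747
Tf = 306.5768 K

306.5768 K


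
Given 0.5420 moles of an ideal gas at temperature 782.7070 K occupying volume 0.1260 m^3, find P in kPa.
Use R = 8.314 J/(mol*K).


P = nRT/V = 0.5420 * 8.314 * 782.7070 / 0.1260
= 3527.0249 / 0.1260 = 27992.2610 Pa = 27.9923 kPa

27.9923 kPa


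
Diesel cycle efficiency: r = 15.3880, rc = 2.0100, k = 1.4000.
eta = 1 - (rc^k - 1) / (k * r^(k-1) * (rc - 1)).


r^(k-1) = 2.9845
rc^k = 2.6575
eta = 0.6072 = 60.7235%

60.7235%


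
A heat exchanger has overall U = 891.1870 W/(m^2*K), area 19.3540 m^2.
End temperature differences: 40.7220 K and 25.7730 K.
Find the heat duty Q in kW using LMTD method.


LMTD = 32.6796 K
Q = 891.1870 * 19.3540 * 32.6796 = 563659.1768 W = 563.6592 kW

563.6592 kW


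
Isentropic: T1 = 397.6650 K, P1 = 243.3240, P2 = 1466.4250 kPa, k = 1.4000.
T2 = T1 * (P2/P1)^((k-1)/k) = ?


(k-1)/k = 0.2857
(P2/P1)^exp = 1.6706
T2 = 397.6650 * 1.6706 = 664.3484 K

664.3484 K


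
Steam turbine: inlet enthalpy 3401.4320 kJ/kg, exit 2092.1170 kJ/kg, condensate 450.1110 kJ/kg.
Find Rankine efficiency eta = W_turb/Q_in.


W = 1309.3150 kJ/kg
Q_in = 2951.3210 kJ/kg
eta = 0.4436 = 44.3637%

eta = 44.3637%


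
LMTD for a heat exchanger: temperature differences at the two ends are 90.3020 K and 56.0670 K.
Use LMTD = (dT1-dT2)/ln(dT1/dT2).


dT1/dT2 = 1.6106
ln(dT1/dT2) = 0.4766
LMTD = 34.2350 / 0.4766 = 71.8299 K

71.8299 K


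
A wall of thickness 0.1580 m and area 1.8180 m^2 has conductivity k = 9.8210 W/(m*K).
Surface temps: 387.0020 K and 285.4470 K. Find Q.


dT = 101.5550 K
Q = 9.8210 * 1.8180 * 101.5550 / 0.1580 = 11476.0865 W

11476.0865 W


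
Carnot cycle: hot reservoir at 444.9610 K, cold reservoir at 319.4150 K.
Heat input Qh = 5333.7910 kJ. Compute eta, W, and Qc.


eta = 1 - 319.4150/444.9610 = 0.2822
W = 0.2822 * 5333.7910 = 1504.9322 kJ
Qc = 5333.7910 - 1504.9322 = 3828.8588 kJ

eta = 28.2151%, W = 1504.9322 kJ, Qc = 3828.8588 kJ


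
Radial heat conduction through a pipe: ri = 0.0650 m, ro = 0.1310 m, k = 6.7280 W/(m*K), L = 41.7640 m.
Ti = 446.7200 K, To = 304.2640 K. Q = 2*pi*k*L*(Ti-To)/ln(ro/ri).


dT = 142.4560 K
ln(ro/ri) = 0.7008
Q = 2*pi*6.7280*41.7640*142.4560 / 0.7008 = 358879.2599 W

358879.2599 W


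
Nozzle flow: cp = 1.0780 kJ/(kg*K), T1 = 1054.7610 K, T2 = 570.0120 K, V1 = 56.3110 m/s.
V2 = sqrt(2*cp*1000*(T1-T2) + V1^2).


dT = 484.7490 K
2*cp*1000*dT = 1045118.8440
V1^2 = 3170.9287
V2 = sqrt(1048289.7727) = 1023.8602 m/s

1023.8602 m/s


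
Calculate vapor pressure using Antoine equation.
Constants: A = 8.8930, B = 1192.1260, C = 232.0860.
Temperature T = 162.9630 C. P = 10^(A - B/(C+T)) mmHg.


C+T = 395.0490
B/(C+T) = 3.0177
log10(P) = 8.8930 - 3.0177 = 5.8753
P = 10^5.8753 = 750470.8658 mmHg

750470.8658 mmHg


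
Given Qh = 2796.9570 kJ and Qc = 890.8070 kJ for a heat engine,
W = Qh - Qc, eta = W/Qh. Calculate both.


W = 2796.9570 - 890.8070 = 1906.1500 kJ
eta = 1906.1500 / 2796.9570 = 0.6815 = 68.1509%

W = 1906.1500 kJ, eta = 68.1509%


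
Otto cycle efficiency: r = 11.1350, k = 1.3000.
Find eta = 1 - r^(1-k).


r^(k-1) = 2.0607
eta = 1 - 1/2.0607 = 0.5147 = 51.4719%

51.4719%


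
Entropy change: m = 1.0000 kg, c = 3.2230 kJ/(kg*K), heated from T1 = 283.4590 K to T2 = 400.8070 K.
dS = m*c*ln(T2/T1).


T2/T1 = 1.4140
ln(T2/T1) = 0.3464
dS = 1.0000 * 3.2230 * 0.3464 = 1.1165 kJ/K

1.1165 kJ/K


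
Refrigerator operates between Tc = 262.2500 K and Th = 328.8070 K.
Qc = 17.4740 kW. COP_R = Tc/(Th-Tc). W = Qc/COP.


COP = 262.2500 / 66.5570 = 3.9402
W = 17.4740 / 3.9402 = 4.4348 kW

COP = 3.9402, W = 4.4348 kW


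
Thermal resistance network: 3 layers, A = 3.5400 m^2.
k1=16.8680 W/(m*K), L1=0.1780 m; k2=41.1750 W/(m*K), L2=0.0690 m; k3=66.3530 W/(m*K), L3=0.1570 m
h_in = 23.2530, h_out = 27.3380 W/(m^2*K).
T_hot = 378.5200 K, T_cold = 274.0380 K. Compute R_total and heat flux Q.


R_conv_in = 1/(23.2530*3.5400) = 0.0121
R_1 = 0.1780/(16.8680*3.5400) = 0.0030
R_2 = 0.0690/(41.1750*3.5400) = 0.0005
R_3 = 0.1570/(66.3530*3.5400) = 0.0007
R_conv_out = 1/(27.3380*3.5400) = 0.0103
R_total = 0.0266 K/W
Q = 104.4820 / 0.0266 = 3927.2793 W

R_total = 0.0266 K/W, Q = 3927.2793 W


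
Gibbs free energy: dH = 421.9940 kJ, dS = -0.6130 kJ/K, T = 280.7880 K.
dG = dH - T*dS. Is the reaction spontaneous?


T*dS = 280.7880 * -0.6130 = -172.1230 kJ
dG = 421.9940 + 172.1230 = 594.1170 kJ (non-spontaneous)

dG = 594.1170 kJ, non-spontaneous


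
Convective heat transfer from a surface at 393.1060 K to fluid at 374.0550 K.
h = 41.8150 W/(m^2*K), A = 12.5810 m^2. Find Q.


dT = 19.0510 K
Q = 41.8150 * 12.5810 * 19.0510 = 10022.2456 W

10022.2456 W


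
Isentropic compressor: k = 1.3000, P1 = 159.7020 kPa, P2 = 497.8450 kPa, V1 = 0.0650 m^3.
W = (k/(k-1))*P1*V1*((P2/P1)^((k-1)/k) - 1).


(k-1)/k = 0.2308
(P2/P1)^exp = 1.3000
W = 4.3333 * 159.7020 * 0.0650 * (1.3000 - 1) = 13.4957 kJ

13.4957 kJ


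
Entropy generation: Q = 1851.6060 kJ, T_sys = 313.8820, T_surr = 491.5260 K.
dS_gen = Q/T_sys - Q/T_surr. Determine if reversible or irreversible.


dS_sys = 1851.6060/313.8820 = 5.8991 kJ/K
dS_surr = -1851.6060/491.5260 = -3.7671 kJ/K
dS_gen = 5.8991 - 3.7671 = 2.1320 kJ/K (irreversible)

dS_gen = 2.1320 kJ/K, irreversible


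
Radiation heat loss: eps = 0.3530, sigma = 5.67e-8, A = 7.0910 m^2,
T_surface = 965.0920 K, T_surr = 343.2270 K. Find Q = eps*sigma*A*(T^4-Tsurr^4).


T^4 = 8.6751e+11
Tsurr^4 = 1.3878e+10
Q = 0.3530 * 5.67e-8 * 7.0910 * 8.5363e+11 = 121153.6028 W

121153.6028 W


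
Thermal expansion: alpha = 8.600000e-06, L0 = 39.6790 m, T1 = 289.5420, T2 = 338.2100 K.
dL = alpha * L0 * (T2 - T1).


dT = 48.6680 K
dL = 8.600000e-06 * 39.6790 * 48.6680 = 0.016607 m
L_final = 39.695607 m

dL = 0.016607 m


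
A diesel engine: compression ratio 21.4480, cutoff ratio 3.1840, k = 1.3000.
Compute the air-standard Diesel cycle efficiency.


r^(k-1) = 2.5085
rc^k = 4.5068
eta = 0.5076 = 50.7626%

50.7626%


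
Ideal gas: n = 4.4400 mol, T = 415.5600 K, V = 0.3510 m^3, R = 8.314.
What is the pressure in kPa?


P = nRT/V = 4.4400 * 8.314 * 415.5600 / 0.3510
= 15340.0483 / 0.3510 = 43703.8414 Pa = 43.7038 kPa

43.7038 kPa


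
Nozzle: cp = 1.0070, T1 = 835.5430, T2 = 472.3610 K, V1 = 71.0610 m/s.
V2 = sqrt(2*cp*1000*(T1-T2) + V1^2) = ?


dT = 363.1820 K
2*cp*1000*dT = 731448.5480
V1^2 = 5049.6657
V2 = sqrt(736498.2137) = 858.1947 m/s

858.1947 m/s


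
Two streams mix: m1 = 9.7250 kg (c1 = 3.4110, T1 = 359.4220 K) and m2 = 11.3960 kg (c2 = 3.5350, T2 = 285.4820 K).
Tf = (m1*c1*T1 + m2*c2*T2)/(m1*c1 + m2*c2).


num = 23423.3400
den = 73.4568
Tf = 318.8722 K

318.8722 K


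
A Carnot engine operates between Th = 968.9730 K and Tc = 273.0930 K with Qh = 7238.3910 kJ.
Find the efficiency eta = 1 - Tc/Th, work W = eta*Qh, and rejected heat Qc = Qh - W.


eta = 1 - 273.0930/968.9730 = 0.7182
W = 0.7182 * 7238.3910 = 5198.3404 kJ
Qc = 7238.3910 - 5198.3404 = 2040.0506 kJ

eta = 71.8162%, W = 5198.3404 kJ, Qc = 2040.0506 kJ


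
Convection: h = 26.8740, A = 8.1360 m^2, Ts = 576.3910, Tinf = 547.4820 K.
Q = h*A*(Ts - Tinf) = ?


dT = 28.9090 K
Q = 26.8740 * 8.1360 * 28.9090 = 6320.8622 W

6320.8622 W


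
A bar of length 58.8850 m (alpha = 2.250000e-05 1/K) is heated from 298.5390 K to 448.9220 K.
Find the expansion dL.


dT = 150.3830 K
dL = 2.250000e-05 * 58.8850 * 150.3830 = 0.199244 m
L_final = 59.084244 m

dL = 0.199244 m


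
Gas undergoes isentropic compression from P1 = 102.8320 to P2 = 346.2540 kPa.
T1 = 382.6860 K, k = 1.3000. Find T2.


(k-1)/k = 0.2308
(P2/P1)^exp = 1.3234
T2 = 382.6860 * 1.3234 = 506.4300 K

506.4300 K
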